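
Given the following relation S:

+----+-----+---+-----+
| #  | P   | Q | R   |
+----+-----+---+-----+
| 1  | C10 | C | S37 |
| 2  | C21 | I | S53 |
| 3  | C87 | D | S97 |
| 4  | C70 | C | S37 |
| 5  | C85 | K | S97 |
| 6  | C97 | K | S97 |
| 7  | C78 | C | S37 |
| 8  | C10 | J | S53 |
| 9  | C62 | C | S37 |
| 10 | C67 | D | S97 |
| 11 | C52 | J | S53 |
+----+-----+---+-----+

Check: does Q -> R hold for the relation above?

Q=C: rows 1, 4, 7, 9 → R = S37, S37, S37, S37 ✓
Q=I: row 2 → R = S53 ✓
Q=D: rows 3, 10 → R = S97, S97 ✓
Q=K: rows 5, 6 → R = S97, S97 ✓
Q=J: rows 8, 11 → R = S53, S53 ✓
Every Q value is associated with a single R value, so Q -> R holds.

Yes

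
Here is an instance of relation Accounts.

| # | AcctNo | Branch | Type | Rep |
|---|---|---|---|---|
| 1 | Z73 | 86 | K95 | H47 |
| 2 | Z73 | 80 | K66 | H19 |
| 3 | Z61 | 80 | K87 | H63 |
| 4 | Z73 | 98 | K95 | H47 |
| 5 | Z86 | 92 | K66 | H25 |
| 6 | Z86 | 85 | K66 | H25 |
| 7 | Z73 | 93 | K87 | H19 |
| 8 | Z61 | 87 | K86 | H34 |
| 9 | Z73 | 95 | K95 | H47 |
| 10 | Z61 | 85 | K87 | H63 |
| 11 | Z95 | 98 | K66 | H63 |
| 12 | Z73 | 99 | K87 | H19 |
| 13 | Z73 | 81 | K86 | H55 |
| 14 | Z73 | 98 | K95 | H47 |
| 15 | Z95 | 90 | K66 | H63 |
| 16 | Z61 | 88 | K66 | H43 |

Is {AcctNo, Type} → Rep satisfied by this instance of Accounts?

Yes

(AcctNo=Z73, Type=K95): rows 1, 4, 9, 14 → Rep = H47, H47, H47, H47 ✓
(AcctNo=Z73, Type=K66): row 2 → Rep = H19 ✓
(AcctNo=Z61, Type=K87): rows 3, 10 → Rep = H63, H63 ✓
(AcctNo=Z86, Type=K66): rows 5, 6 → Rep = H25, H25 ✓
(AcctNo=Z73, Type=K87): rows 7, 12 → Rep = H19, H19 ✓
(AcctNo=Z61, Type=K86): row 8 → Rep = H34 ✓
(AcctNo=Z95, Type=K66): rows 11, 15 → Rep = H63, H63 ✓
(AcctNo=Z73, Type=K86): row 13 → Rep = H55 ✓
(AcctNo=Z61, Type=K66): row 16 → Rep = H43 ✓
Every {AcctNo, Type} value is associated with a single Rep value, so {AcctNo, Type} → Rep holds.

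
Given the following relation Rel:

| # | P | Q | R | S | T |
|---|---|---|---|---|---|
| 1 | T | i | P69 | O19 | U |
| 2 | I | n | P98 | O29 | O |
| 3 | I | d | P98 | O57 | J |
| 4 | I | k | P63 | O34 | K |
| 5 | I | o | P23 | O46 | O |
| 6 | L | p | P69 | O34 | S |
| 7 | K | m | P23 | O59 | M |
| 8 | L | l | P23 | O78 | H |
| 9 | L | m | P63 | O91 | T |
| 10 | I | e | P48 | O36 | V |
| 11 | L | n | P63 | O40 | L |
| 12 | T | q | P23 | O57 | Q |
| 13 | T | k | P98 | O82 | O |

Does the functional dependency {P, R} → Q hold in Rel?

(P=T, R=P69): row 1 → Q = i ✓
(P=I, R=P98): rows 2, 3 → Q takes values {n, d} — violation
(P=I, R=P63): row 4 → Q = k ✓
(P=I, R=P23): row 5 → Q = o ✓
(P=L, R=P69): row 6 → Q = p ✓
(P=K, R=P23): row 7 → Q = m ✓
(P=L, R=P23): row 8 → Q = l ✓
(P=L, R=P63): rows 9, 11 → Q takes values {m, n} — violation
(P=I, R=P48): row 10 → Q = e ✓
(P=T, R=P23): row 12 → Q = q ✓
(P=T, R=P98): row 13 → Q = k ✓
Two rows agree on {P, R} but differ on Q, so {P, R} → Q does not hold.

No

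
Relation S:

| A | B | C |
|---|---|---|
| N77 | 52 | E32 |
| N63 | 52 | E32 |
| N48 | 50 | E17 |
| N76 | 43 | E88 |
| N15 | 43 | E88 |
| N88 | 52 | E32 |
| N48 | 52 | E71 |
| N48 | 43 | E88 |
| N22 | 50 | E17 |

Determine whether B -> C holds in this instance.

B=52: 4 rows → C takes values {E32, E71} — violation
B=50: 2 rows → C = E17, E17 ✓
B=43: 3 rows → C = E88, E88, E88 ✓
Two rows agree on B but differ on C, so B -> C does not hold.

No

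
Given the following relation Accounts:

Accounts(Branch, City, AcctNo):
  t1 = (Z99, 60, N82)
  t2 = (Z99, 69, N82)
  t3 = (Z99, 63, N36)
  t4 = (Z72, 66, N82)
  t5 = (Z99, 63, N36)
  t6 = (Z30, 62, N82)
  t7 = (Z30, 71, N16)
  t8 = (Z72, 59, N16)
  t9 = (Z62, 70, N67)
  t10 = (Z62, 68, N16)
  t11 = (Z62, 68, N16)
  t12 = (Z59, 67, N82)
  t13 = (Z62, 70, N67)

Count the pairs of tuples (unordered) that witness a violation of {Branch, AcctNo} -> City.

(Branch=Z99, AcctNo=N82): violating pairs (1,2) — 1 pair.
(Branch=Z99, AcctNo=N36): all 2 rows agree on City — 0 pairs.
(Branch=Z62, AcctNo=N67): all 2 rows agree on City — 0 pairs.
(Branch=Z62, AcctNo=N16): all 2 rows agree on City — 0 pairs.

1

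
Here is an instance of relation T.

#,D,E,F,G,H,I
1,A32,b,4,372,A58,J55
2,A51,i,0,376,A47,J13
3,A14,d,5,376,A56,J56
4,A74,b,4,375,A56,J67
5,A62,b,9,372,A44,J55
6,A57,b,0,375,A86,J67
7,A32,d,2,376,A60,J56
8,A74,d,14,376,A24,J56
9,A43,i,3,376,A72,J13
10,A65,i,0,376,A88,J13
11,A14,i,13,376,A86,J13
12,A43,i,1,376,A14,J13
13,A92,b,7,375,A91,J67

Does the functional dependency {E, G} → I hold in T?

Yes

(E=b, G=372): rows 1, 5 → I = J55, J55 ✓
(E=i, G=376): rows 2, 9, 10, 11, 12 → I = J13, J13, J13, J13, J13 ✓
(E=d, G=376): rows 3, 7, 8 → I = J56, J56, J56 ✓
(E=b, G=375): rows 4, 6, 13 → I = J67, J67, J67 ✓
Every {E, G} value is associated with a single I value, so {E, G} → I holds.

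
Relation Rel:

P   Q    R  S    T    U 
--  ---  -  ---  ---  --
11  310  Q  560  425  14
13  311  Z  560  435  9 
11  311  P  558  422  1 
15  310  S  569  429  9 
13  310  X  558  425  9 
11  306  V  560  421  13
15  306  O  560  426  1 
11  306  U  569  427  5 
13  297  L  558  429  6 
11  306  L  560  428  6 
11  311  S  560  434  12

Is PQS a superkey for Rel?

No

Two distinct rows share (P=11, Q=306, S=560), so PQS does not determine every attribute — not a superkey.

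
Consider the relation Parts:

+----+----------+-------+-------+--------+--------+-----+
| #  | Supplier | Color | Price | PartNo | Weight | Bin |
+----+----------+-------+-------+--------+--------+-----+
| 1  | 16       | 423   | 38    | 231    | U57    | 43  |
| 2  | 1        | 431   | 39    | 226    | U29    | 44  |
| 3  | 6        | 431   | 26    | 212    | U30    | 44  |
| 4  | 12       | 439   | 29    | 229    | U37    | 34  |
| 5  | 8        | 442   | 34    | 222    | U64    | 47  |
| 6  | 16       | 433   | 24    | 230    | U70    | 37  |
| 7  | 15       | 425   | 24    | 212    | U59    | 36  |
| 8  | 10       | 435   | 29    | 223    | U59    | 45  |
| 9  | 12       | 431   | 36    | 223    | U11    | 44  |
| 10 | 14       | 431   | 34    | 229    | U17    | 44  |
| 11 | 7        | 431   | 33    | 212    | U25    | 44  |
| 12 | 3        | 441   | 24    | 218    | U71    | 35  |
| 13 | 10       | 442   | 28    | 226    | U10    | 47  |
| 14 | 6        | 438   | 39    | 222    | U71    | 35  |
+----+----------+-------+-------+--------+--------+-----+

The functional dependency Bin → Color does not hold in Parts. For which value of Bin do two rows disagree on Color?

35

Bin=43: row 1 → Color = 423 ✓
Bin=44: rows 2, 3, 9, 10, 11 → Color = 431, 431, 431, 431, 431 ✓
Bin=34: row 4 → Color = 439 ✓
Bin=47: rows 5, 13 → Color = 442, 442 ✓
Bin=37: row 6 → Color = 433 ✓
Bin=36: row 7 → Color = 425 ✓
Bin=45: row 8 → Color = 435 ✓
Bin=35: rows 12, 14 → Color takes values {441, 438} — violation
The only Bin value with inconsistent Color is Bin=35.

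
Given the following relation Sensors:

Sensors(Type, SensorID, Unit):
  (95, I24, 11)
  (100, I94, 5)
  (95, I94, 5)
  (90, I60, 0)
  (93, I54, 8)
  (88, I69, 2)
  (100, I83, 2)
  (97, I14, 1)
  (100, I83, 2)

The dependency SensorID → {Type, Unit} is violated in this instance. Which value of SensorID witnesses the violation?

I94

SensorID=I24: 1 row → {Type,Unit} = (95, 11) ✓
SensorID=I94: 2 rows → {Type,Unit} takes values {(100, 5), (95, 5)} — violation
SensorID=I60: 1 row → {Type,Unit} = (90, 0) ✓
SensorID=I54: 1 row → {Type,Unit} = (93, 8) ✓
SensorID=I69: 1 row → {Type,Unit} = (88, 2) ✓
SensorID=I83: 2 rows → {Type,Unit} = (100, 2), (100, 2) ✓
SensorID=I14: 1 row → {Type,Unit} = (97, 1) ✓
The only SensorID value with inconsistent RHS is SensorID=I94.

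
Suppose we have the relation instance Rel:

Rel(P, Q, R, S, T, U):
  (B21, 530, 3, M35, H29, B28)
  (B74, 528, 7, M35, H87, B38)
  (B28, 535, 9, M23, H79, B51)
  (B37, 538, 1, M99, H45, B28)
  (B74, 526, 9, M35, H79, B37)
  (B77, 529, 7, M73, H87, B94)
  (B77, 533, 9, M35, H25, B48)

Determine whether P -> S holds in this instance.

P=B21: 1 row → S = M35 ✓
P=B74: 2 rows → S = M35, M35 ✓
P=B28: 1 row → S = M23 ✓
P=B37: 1 row → S = M99 ✓
P=B77: 2 rows → S takes values {M73, M35} — violation
Two rows agree on P but differ on S, so P -> S does not hold.

No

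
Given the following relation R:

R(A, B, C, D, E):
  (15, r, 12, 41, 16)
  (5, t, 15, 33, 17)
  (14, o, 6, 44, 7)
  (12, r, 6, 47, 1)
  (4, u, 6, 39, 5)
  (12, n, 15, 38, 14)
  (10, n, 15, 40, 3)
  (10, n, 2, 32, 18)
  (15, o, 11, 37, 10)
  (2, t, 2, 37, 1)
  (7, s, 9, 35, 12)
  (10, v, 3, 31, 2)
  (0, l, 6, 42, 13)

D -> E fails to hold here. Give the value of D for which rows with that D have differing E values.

D=41: 1 row → E = 16 ✓
D=33: 1 row → E = 17 ✓
D=44: 1 row → E = 7 ✓
D=47: 1 row → E = 1 ✓
D=39: 1 row → E = 5 ✓
D=38: 1 row → E = 14 ✓
D=40: 1 row → E = 3 ✓
D=32: 1 row → E = 18 ✓
D=37: 2 rows → E takes values {10, 1} — violation
D=35: 1 row → E = 12 ✓
D=31: 1 row → E = 2 ✓
D=42: 1 row → E = 13 ✓
The only D value with inconsistent E is D=37.

37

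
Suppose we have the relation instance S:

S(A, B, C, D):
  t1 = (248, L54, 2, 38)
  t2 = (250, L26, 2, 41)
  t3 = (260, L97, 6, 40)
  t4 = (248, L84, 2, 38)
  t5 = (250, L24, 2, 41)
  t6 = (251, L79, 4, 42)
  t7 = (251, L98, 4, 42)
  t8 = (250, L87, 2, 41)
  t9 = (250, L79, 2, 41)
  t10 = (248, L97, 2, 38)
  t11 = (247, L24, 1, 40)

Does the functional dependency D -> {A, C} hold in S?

No

D=38: rows 1, 4, 10 → {A,C} = (248, 2), (248, 2), (248, 2) ✓
D=41: rows 2, 5, 8, 9 → {A,C} = (250, 2), (250, 2), (250, 2), (250, 2) ✓
D=40: rows 3, 11 → {A,C} takes values {(260, 6), (247, 1)} — violation
D=42: rows 6, 7 → {A,C} = (251, 4), (251, 4) ✓
Two rows agree on D but differ on {A, C}, so D -> {A, C} does not hold.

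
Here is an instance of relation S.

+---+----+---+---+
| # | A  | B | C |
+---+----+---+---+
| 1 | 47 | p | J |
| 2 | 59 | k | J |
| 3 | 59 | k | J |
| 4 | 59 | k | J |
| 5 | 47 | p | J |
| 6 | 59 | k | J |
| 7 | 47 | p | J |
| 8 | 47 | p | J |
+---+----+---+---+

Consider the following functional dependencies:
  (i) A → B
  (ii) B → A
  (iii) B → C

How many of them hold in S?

(i) A → B: every LHS value maps to a single RHS value — holds.
(ii) B → A: every LHS value maps to a single RHS value — holds.
(iii) B → C: every LHS value maps to a single RHS value — holds.
3 of the 3 dependencies hold.

3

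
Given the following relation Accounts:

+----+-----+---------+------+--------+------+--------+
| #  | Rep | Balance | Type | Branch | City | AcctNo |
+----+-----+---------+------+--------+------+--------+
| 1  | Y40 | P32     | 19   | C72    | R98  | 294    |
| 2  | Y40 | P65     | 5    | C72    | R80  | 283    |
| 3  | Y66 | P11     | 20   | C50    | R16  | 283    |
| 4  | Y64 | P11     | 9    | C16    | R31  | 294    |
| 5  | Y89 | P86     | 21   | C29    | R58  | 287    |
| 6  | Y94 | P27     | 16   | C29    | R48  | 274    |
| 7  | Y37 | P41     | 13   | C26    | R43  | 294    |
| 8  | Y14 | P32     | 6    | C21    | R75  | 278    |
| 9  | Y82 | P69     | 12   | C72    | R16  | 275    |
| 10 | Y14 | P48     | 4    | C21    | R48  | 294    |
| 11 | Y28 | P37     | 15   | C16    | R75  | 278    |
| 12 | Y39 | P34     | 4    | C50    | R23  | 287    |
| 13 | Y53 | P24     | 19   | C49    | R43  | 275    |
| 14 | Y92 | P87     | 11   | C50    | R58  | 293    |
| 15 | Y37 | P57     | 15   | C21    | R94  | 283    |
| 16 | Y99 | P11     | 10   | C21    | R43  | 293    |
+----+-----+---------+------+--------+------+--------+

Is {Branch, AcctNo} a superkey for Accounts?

Yes

All 16 rows have distinct {Branch, AcctNo} values, so {Branch, AcctNo} → (all attributes) holds and {Branch, AcctNo} is a superkey.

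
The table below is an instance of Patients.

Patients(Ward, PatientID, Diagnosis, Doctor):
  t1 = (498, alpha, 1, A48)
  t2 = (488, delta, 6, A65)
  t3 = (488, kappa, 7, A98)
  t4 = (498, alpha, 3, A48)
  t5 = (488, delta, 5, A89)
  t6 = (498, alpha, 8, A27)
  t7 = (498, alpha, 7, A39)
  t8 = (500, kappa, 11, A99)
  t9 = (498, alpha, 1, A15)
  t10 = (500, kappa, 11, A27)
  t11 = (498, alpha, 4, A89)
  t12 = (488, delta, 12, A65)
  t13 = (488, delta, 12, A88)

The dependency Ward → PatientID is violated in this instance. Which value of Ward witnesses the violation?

488

Ward=498: rows 1, 4, 6, 7, 9, 11 → PatientID = alpha, alpha, alpha, alpha, alpha, alpha ✓
Ward=488: rows 2, 3, 5, 12, 13 → PatientID takes values {delta, kappa} — violation
Ward=500: rows 8, 10 → PatientID = kappa, kappa ✓
The only Ward value with inconsistent PatientID is Ward=488.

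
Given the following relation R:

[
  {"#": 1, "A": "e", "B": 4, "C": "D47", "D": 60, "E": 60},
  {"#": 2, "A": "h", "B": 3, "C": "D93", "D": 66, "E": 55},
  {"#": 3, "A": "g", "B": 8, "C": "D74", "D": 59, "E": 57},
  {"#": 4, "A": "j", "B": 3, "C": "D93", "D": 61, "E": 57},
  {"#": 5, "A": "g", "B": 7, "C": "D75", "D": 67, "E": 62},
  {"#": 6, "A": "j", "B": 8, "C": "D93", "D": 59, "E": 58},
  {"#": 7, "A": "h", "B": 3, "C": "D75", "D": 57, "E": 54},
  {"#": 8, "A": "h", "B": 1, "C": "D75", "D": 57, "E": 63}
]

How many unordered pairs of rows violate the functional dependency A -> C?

A=h: violating pairs (2,7), (2,8) — 2 pairs.
A=g: violating pairs (3,5) — 1 pair.
A=j: all 2 rows agree on C — 0 pairs.

3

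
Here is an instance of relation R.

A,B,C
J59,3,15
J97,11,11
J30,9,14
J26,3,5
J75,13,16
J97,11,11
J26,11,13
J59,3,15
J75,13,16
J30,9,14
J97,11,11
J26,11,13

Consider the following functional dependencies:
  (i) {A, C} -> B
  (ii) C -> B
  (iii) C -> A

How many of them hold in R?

(i) {A, C} -> B: every LHS value maps to a single RHS value — holds.
(ii) C -> B: every LHS value maps to a single RHS value — holds.
(iii) C -> A: every LHS value maps to a single RHS value — holds.
3 of the 3 dependencies hold.

3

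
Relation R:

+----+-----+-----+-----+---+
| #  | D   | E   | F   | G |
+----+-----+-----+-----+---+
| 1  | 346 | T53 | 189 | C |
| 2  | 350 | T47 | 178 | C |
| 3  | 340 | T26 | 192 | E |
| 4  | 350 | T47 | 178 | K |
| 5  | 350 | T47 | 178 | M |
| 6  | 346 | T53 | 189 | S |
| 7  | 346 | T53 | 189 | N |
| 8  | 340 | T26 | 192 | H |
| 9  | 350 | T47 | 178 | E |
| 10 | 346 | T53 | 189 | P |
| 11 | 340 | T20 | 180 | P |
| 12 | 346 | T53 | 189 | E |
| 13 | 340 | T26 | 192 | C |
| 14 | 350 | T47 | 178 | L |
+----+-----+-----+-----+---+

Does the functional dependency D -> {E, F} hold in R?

No

D=346: rows 1, 6, 7, 10, 12 → {E,F} = (T53, 189), (T53, 189), (T53, 189), (T53, 189), (T53, 189) ✓
D=350: rows 2, 4, 5, 9, 14 → {E,F} = (T47, 178), (T47, 178), (T47, 178), (T47, 178), (T47, 178) ✓
D=340: rows 3, 8, 11, 13 → {E,F} takes values {(T26, 192), (T20, 180)} — violation
Two rows agree on D but differ on {E, F}, so D -> {E, F} does not hold.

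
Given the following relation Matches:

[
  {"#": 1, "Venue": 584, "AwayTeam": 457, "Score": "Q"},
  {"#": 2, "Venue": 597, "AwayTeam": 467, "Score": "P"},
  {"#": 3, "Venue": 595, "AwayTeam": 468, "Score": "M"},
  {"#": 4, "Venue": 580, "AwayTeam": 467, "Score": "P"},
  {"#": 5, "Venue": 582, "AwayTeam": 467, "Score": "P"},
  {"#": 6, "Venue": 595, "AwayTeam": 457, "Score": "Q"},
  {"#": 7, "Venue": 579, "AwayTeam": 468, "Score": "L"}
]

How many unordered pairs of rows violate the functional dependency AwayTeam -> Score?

AwayTeam=457: all 2 rows agree on Score — 0 pairs.
AwayTeam=467: all 3 rows agree on Score — 0 pairs.
AwayTeam=468: violating pairs (3,7) — 1 pair.

1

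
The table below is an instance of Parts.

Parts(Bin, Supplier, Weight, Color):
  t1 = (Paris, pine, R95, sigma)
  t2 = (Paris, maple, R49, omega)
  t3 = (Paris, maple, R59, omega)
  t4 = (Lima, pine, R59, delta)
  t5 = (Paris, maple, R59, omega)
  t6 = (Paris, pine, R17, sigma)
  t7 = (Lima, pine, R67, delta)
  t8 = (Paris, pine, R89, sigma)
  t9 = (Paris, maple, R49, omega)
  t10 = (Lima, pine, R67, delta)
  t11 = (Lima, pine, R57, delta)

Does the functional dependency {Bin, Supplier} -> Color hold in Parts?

(Bin=Paris, Supplier=pine): rows 1, 6, 8 → Color = sigma, sigma, sigma ✓
(Bin=Paris, Supplier=maple): rows 2, 3, 5, 9 → Color = omega, omega, omega, omega ✓
(Bin=Lima, Supplier=pine): rows 4, 7, 10, 11 → Color = delta, delta, delta, delta ✓
Every {Bin, Supplier} value is associated with a single Color value, so {Bin, Supplier} -> Color holds.

Yes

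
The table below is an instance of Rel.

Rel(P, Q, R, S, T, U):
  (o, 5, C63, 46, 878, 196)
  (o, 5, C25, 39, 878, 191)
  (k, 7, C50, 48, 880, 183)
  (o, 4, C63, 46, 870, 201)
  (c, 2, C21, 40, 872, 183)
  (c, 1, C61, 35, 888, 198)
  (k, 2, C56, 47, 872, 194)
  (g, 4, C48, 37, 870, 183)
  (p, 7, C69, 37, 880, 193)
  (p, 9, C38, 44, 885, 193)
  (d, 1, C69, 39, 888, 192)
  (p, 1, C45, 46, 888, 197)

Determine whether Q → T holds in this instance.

Yes

Q=5: 2 rows → T = 878, 878 ✓
Q=7: 2 rows → T = 880, 880 ✓
Q=4: 2 rows → T = 870, 870 ✓
Q=2: 2 rows → T = 872, 872 ✓
Q=1: 3 rows → T = 888, 888, 888 ✓
Q=9: 1 row → T = 885 ✓
Every Q value is associated with a single T value, so Q → T holds.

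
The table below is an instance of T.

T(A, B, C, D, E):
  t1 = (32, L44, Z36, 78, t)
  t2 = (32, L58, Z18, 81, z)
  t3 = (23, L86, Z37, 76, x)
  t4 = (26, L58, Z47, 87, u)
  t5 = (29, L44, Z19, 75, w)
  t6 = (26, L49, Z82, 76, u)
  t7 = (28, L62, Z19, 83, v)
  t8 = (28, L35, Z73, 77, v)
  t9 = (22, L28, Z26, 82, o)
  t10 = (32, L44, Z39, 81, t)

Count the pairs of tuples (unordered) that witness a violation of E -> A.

0

E=t: all 2 rows agree on A — 0 pairs.
E=u: all 2 rows agree on A — 0 pairs.
E=v: all 2 rows agree on A — 0 pairs.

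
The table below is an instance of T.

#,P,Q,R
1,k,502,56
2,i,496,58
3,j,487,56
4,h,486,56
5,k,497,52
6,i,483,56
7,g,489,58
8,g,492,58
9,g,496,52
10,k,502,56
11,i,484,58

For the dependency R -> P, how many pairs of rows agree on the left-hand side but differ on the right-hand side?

14

R=56: violating pairs (1,3), (1,4), (1,6), (3,4), (3,6), (3,10), (4,6), (4,10), (6,10) — 9 pairs.
R=58: violating pairs (2,7), (2,8), (7,11), (8,11) — 4 pairs.
R=52: violating pairs (5,9) — 1 pair.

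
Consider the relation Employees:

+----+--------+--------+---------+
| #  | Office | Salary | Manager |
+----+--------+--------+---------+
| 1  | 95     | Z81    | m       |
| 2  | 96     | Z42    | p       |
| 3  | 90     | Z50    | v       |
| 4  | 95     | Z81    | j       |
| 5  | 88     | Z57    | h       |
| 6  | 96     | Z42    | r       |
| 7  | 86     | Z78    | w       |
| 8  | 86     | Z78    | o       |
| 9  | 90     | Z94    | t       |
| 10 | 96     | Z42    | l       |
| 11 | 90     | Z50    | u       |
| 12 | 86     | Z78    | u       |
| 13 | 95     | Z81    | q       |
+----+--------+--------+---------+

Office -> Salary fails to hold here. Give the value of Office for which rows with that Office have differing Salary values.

Office=95: rows 1, 4, 13 → Salary = Z81, Z81, Z81 ✓
Office=96: rows 2, 6, 10 → Salary = Z42, Z42, Z42 ✓
Office=90: rows 3, 9, 11 → Salary takes values {Z50, Z94} — violation
Office=88: row 5 → Salary = Z57 ✓
Office=86: rows 7, 8, 12 → Salary = Z78, Z78, Z78 ✓
The only Office value with inconsistent Salary is Office=90.

90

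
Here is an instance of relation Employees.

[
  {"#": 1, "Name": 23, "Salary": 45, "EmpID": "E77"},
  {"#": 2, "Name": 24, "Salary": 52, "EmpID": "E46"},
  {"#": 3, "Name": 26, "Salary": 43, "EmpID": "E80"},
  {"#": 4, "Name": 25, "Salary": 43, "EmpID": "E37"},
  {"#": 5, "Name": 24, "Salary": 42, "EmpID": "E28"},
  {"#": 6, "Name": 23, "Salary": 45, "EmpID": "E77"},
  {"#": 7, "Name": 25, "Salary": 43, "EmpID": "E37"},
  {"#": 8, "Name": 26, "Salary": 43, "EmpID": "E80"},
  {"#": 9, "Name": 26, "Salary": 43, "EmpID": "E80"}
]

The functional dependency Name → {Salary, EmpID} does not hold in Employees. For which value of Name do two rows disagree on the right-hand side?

Name=23: rows 1, 6 → {Salary,EmpID} = (45, E77), (45, E77) ✓
Name=24: rows 2, 5 → {Salary,EmpID} takes values {(52, E46), (42, E28)} — violation
Name=26: rows 3, 8, 9 → {Salary,EmpID} = (43, E80), (43, E80), (43, E80) ✓
Name=25: rows 4, 7 → {Salary,EmpID} = (43, E37), (43, E37) ✓
The only Name value with inconsistent RHS is Name=24.

24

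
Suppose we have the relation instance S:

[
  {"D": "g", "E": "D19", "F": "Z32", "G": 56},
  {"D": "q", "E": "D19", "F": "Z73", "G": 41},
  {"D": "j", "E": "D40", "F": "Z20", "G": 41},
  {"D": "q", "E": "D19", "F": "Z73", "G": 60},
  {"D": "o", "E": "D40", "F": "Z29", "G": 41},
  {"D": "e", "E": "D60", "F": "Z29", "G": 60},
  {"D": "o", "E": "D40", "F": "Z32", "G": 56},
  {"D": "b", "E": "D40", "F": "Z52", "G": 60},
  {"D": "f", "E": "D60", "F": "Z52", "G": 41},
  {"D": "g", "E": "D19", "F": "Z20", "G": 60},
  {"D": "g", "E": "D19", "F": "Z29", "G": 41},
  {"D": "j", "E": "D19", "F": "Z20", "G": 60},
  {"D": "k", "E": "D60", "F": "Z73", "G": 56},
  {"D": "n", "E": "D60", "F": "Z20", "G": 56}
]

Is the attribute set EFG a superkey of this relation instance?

Two distinct rows share (E=D19, F=Z20, G=60), so EFG does not determine every attribute — not a superkey.

No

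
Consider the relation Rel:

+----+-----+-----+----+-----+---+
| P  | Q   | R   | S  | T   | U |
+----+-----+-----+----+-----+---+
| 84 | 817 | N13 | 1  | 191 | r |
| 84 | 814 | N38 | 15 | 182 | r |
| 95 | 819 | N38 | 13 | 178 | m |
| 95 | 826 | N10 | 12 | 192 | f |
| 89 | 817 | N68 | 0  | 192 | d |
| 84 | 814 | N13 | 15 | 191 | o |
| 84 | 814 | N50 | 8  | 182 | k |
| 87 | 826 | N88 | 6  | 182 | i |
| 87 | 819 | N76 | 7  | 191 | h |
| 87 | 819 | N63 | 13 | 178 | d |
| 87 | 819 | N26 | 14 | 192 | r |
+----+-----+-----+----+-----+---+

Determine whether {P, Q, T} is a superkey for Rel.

Two distinct rows share (P=84, Q=814, T=182), so {P, Q, T} does not determine every attribute — not a superkey.

No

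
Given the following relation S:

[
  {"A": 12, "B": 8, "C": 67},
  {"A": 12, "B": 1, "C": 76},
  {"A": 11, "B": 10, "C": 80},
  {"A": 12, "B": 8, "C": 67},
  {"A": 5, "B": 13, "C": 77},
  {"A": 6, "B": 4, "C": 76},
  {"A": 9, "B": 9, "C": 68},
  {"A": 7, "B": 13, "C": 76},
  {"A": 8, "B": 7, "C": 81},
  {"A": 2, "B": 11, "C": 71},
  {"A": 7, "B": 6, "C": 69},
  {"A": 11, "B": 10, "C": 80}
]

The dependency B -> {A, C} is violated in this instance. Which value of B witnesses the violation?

13

B=8: 2 rows → {A,C} = (12, 67), (12, 67) ✓
B=1: 1 row → {A,C} = (12, 76) ✓
B=10: 2 rows → {A,C} = (11, 80), (11, 80) ✓
B=13: 2 rows → {A,C} takes values {(5, 77), (7, 76)} — violation
B=4: 1 row → {A,C} = (6, 76) ✓
B=9: 1 row → {A,C} = (9, 68) ✓
B=7: 1 row → {A,C} = (8, 81) ✓
B=11: 1 row → {A,C} = (2, 71) ✓
B=6: 1 row → {A,C} = (7, 69) ✓
The only B value with inconsistent RHS is B=13.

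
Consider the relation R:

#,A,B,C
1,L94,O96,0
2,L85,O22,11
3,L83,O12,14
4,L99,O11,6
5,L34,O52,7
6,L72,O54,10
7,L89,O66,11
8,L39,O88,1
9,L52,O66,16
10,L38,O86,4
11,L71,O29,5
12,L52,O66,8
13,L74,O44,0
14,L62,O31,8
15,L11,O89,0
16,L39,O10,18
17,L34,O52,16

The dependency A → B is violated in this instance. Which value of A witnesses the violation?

L39

A=L94: row 1 → B = O96 ✓
A=L85: row 2 → B = O22 ✓
A=L83: row 3 → B = O12 ✓
A=L99: row 4 → B = O11 ✓
A=L34: rows 5, 17 → B = O52, O52 ✓
A=L72: row 6 → B = O54 ✓
A=L89: row 7 → B = O66 ✓
A=L39: rows 8, 16 → B takes values {O88, O10} — violation
A=L52: rows 9, 12 → B = O66, O66 ✓
A=L38: row 10 → B = O86 ✓
A=L71: row 11 → B = O29 ✓
A=L74: row 13 → B = O44 ✓
A=L62: row 14 → B = O31 ✓
A=L11: row 15 → B = O89 ✓
The only A value with inconsistent B is A=L39.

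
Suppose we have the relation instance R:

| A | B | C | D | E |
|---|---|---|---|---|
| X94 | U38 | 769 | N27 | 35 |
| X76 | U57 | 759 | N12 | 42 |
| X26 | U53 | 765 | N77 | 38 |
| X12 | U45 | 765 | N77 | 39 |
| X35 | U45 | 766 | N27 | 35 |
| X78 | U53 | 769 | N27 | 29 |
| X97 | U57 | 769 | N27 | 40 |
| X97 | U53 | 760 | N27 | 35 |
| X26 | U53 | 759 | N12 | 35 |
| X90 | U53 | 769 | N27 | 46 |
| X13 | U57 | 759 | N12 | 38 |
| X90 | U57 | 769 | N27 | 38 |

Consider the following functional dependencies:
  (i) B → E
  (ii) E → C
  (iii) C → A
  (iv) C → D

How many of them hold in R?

1

(i) B → E: B=U57: 4 rows → E takes values {42, 40, 38} — violation; B=U53: 5 rows → E takes values {38, 29, 35, 46} — violation; B=U45: 2 rows → E takes values {39, 35} — violation — fails.
(ii) E → C: E=35: 4 rows → C takes values {769, 766, 760, 759} — violation; E=38: 3 rows → C takes values {765, 759, 769} — violation — fails.
(iii) C → A: C=769: 5 rows → A takes values {X94, X78, X97, X90} — violation; C=759: 3 rows → A takes values {X76, X26, X13} — violation; C=765: 2 rows → A takes values {X26, X12} — violation — fails.
(iv) C → D: every LHS value maps to a single RHS value — holds.
1 of the 4 dependencies holds.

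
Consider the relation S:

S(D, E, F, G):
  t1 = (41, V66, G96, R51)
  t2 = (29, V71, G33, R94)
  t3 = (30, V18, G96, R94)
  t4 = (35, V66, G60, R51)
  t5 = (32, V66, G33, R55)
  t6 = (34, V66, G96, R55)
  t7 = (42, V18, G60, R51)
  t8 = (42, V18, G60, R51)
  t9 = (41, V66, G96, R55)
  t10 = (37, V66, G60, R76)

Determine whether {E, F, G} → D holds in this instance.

(E=V66, F=G96, G=R51): row 1 → D = 41 ✓
(E=V71, F=G33, G=R94): row 2 → D = 29 ✓
(E=V18, F=G96, G=R94): row 3 → D = 30 ✓
(E=V66, F=G60, G=R51): row 4 → D = 35 ✓
(E=V66, F=G33, G=R55): row 5 → D = 32 ✓
(E=V66, F=G96, G=R55): rows 6, 9 → D takes values {34, 41} — violation
(E=V18, F=G60, G=R51): rows 7, 8 → D = 42, 42 ✓
(E=V66, F=G60, G=R76): row 10 → D = 37 ✓
Two rows agree on {E, F, G} but differ on D, so {E, F, G} → D does not hold.

No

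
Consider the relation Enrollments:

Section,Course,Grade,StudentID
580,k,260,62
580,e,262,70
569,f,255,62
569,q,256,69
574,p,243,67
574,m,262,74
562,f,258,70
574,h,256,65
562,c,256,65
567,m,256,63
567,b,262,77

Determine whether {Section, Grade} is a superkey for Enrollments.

Yes

All 11 rows have distinct {Section, Grade} values, so {Section, Grade} → (all attributes) holds and {Section, Grade} is a superkey.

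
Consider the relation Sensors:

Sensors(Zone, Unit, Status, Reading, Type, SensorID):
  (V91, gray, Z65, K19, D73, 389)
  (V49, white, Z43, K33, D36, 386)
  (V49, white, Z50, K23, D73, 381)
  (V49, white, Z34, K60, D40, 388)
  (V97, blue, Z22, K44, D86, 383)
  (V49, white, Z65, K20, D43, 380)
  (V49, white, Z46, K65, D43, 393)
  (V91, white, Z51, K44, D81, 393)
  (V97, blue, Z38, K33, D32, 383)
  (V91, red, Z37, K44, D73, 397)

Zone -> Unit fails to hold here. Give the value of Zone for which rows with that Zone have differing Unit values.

V91

Zone=V91: 3 rows → Unit takes values {gray, white, red} — violation
Zone=V49: 5 rows → Unit = white, white, white, white, white ✓
Zone=V97: 2 rows → Unit = blue, blue ✓
The only Zone value with inconsistent Unit is Zone=V91.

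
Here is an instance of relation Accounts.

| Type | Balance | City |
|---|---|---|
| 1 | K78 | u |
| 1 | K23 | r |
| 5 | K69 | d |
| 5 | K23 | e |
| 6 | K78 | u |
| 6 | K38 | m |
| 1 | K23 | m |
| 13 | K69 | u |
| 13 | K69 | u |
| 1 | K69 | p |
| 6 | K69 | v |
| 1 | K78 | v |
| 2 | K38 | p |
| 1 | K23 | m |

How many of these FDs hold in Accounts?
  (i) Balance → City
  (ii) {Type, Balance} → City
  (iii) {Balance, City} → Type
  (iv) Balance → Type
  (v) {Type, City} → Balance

(i) Balance → City: Balance=K78: 3 rows → City takes values {u, v} — violation; Balance=K23: 4 rows → City takes values {r, e, m} — violation; Balance=K69: 5 rows → City takes values {d, u, p, v} — violation; Balance=K38: 2 rows → City takes values {m, p} — violation — fails.
(ii) {Type, Balance} → City: (Type=1, Balance=K78): 2 rows → City takes values {u, v} — violation; (Type=1, Balance=K23): 3 rows → City takes values {r, m} — violation — fails.
(iii) {Balance, City} → Type: (Balance=K78, City=u): 2 rows → Type takes values {1, 6} — violation — fails.
(iv) Balance → Type: Balance=K78: 3 rows → Type takes values {1, 6} — violation; Balance=K23: 4 rows → Type takes values {1, 5} — violation; Balance=K69: 5 rows → Type takes values {5, 13, 1, 6} — violation; Balance=K38: 2 rows → Type takes values {6, 2} — violation — fails.
(v) {Type, City} → Balance: every LHS value maps to a single RHS value — holds.
1 of the 5 dependencies holds.

1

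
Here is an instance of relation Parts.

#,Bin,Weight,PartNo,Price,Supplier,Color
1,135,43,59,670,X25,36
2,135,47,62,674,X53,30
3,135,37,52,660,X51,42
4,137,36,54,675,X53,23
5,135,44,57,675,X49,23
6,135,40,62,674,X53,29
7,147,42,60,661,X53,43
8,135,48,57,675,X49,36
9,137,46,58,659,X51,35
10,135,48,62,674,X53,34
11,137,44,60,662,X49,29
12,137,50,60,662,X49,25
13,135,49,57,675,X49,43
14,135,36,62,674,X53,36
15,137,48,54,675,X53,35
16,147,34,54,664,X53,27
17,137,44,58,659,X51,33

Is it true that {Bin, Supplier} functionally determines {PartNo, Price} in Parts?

No

(Bin=135, Supplier=X25): row 1 → {PartNo,Price} = (59, 670) ✓
(Bin=135, Supplier=X53): rows 2, 6, 10, 14 → {PartNo,Price} = (62, 674), (62, 674), (62, 674), (62, 674) ✓
(Bin=135, Supplier=X51): row 3 → {PartNo,Price} = (52, 660) ✓
(Bin=137, Supplier=X53): rows 4, 15 → {PartNo,Price} = (54, 675), (54, 675) ✓
(Bin=135, Supplier=X49): rows 5, 8, 13 → {PartNo,Price} = (57, 675), (57, 675), (57, 675) ✓
(Bin=147, Supplier=X53): rows 7, 16 → {PartNo,Price} takes values {(60, 661), (54, 664)} — violation
(Bin=137, Supplier=X51): rows 9, 17 → {PartNo,Price} = (58, 659), (58, 659) ✓
(Bin=137, Supplier=X49): rows 11, 12 → {PartNo,Price} = (60, 662), (60, 662) ✓
Two rows agree on {Bin, Supplier} but differ on {PartNo, Price}, so {Bin, Supplier} → {PartNo, Price} does not hold.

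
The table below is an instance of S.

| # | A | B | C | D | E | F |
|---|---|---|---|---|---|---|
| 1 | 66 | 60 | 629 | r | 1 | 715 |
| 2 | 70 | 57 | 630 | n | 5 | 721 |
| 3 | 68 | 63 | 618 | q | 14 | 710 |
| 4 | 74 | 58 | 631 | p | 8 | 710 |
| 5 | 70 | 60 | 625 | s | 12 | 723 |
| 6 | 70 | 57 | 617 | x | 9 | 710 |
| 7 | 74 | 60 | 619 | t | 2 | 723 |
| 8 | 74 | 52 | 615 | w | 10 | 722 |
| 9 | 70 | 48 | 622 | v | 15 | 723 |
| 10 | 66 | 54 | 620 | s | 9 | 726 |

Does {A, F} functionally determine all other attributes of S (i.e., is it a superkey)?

No

Rows 5 and 9 have the same {A, F} value (A=70, F=723) but are distinct tuples, so {A, F} does not determine every attribute — not a superkey.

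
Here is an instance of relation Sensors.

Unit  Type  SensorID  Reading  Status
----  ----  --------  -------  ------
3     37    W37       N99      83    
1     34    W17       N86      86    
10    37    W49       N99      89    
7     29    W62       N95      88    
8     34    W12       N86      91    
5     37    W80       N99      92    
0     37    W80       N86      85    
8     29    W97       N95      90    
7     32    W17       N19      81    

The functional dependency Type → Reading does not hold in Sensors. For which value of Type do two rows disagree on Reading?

37

Type=37: 4 rows → Reading takes values {N99, N86} — violation
Type=34: 2 rows → Reading = N86, N86 ✓
Type=29: 2 rows → Reading = N95, N95 ✓
Type=32: 1 row → Reading = N19 ✓
The only Type value with inconsistent Reading is Type=37.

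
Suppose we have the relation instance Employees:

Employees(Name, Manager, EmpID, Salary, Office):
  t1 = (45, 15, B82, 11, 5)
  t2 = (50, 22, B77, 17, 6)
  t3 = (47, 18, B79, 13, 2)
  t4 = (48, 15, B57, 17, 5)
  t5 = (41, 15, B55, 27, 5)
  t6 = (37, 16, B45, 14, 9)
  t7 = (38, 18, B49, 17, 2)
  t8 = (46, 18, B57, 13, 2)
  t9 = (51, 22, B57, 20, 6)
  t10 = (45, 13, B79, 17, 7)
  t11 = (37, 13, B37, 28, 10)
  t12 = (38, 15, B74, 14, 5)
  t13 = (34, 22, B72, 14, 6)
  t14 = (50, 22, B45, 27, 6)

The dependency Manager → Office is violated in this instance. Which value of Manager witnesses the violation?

Manager=15: rows 1, 4, 5, 12 → Office = 5, 5, 5, 5 ✓
Manager=22: rows 2, 9, 13, 14 → Office = 6, 6, 6, 6 ✓
Manager=18: rows 3, 7, 8 → Office = 2, 2, 2 ✓
Manager=16: row 6 → Office = 9 ✓
Manager=13: rows 10, 11 → Office takes values {7, 10} — violation
The only Manager value with inconsistent Office is Manager=13.

13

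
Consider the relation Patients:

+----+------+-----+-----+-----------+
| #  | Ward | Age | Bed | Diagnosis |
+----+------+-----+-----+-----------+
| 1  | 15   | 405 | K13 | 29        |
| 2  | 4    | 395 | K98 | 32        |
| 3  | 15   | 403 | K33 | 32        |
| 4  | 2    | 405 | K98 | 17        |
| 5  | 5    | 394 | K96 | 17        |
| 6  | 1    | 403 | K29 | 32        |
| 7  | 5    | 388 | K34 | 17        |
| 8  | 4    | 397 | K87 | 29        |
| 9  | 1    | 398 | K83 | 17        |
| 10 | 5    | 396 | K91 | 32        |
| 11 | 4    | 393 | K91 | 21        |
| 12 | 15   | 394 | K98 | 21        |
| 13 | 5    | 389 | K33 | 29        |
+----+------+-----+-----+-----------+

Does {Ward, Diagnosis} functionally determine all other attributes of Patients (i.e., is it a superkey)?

Rows 5 and 7 have the same {Ward, Diagnosis} value (Ward=5, Diagnosis=17) but are distinct tuples, so {Ward, Diagnosis} does not determine every attribute — not a superkey.

No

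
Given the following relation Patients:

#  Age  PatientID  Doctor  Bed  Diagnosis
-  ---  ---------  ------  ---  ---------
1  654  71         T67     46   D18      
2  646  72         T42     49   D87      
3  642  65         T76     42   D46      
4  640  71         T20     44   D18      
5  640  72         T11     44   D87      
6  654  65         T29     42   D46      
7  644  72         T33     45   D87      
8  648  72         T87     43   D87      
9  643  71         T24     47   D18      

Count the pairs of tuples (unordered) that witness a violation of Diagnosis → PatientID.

0

Diagnosis=D18: all 3 rows agree on PatientID — 0 pairs.
Diagnosis=D87: all 4 rows agree on PatientID — 0 pairs.
Diagnosis=D46: all 2 rows agree on PatientID — 0 pairs.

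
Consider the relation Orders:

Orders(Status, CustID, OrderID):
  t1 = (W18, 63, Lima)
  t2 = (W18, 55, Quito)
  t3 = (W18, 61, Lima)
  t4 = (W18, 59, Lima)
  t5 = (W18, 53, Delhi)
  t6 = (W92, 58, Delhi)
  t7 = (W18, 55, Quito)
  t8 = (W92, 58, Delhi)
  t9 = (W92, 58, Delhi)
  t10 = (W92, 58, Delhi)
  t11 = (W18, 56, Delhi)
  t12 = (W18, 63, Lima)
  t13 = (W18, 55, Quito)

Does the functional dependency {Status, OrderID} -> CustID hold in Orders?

No

(Status=W18, OrderID=Lima): rows 1, 3, 4, 12 → CustID takes values {63, 61, 59} — violation
(Status=W18, OrderID=Quito): rows 2, 7, 13 → CustID = 55, 55, 55 ✓
(Status=W18, OrderID=Delhi): rows 5, 11 → CustID takes values {53, 56} — violation
(Status=W92, OrderID=Delhi): rows 6, 8, 9, 10 → CustID = 58, 58, 58, 58 ✓
Two rows agree on {Status, OrderID} but differ on CustID, so {Status, OrderID} -> CustID does not hold.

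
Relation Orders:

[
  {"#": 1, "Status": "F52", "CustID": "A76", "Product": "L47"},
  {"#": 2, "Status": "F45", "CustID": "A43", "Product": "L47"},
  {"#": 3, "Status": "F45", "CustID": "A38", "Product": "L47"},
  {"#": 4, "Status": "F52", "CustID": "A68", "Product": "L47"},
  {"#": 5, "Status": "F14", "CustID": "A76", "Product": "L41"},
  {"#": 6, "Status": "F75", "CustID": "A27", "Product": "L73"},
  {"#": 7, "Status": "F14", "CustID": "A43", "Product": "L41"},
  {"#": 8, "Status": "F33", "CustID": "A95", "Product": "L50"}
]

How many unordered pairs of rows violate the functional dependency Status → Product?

0

Status=F52: all 2 rows agree on Product — 0 pairs.
Status=F45: all 2 rows agree on Product — 0 pairs.
Status=F14: all 2 rows agree on Product — 0 pairs.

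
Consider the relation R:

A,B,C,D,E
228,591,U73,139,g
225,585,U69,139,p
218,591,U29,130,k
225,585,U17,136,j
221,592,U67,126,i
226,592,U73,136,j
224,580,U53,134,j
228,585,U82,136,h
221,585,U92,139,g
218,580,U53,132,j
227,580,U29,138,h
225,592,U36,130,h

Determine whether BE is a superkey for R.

Two distinct rows share (B=580, E=j), so BE does not determine every attribute — not a superkey.

No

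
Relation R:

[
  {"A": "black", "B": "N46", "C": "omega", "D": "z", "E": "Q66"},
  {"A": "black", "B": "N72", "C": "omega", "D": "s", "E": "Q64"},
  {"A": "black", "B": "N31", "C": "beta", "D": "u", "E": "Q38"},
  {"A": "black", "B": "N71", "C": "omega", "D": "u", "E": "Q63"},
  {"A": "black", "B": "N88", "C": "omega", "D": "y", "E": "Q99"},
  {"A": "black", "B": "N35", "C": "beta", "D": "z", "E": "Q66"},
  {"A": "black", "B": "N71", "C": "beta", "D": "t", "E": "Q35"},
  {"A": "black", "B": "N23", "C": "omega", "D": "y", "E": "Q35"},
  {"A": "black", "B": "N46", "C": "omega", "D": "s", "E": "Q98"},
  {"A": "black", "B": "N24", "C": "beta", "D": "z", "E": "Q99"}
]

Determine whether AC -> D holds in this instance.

No

(A=black, C=omega): 6 rows → D takes values {z, s, u, y} — violation
(A=black, C=beta): 4 rows → D takes values {u, z, t} — violation
Two rows agree on AC but differ on D, so AC -> D does not hold.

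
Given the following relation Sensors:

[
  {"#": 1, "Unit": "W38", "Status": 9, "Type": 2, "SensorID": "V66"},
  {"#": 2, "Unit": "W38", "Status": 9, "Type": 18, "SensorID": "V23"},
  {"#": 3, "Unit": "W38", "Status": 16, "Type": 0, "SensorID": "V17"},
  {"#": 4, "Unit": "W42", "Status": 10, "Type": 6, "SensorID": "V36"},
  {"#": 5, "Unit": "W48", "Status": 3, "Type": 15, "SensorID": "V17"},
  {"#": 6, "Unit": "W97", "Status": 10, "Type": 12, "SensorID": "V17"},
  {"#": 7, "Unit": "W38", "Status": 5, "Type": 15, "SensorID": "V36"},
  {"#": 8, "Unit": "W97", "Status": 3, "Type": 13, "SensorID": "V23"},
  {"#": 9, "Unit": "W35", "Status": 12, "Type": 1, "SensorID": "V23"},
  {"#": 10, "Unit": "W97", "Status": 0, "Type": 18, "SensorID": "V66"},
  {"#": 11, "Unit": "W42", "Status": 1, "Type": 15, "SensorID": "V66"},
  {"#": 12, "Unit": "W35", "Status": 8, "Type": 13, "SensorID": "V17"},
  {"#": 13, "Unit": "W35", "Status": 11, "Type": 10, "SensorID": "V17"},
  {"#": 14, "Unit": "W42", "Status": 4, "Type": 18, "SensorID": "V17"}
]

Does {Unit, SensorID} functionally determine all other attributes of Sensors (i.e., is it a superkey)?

Rows 12 and 13 have the same {Unit, SensorID} value (Unit=W35, SensorID=V17) but are distinct tuples, so {Unit, SensorID} does not determine every attribute — not a superkey.

No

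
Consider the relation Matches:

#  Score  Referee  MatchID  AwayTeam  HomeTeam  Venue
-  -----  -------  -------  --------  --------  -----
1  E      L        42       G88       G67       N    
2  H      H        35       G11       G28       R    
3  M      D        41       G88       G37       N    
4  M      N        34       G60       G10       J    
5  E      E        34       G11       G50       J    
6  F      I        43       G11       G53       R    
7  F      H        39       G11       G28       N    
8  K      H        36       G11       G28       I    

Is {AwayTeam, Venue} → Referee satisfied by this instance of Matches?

(AwayTeam=G88, Venue=N): rows 1, 3 → Referee takes values {L, D} — violation
(AwayTeam=G11, Venue=R): rows 2, 6 → Referee takes values {H, I} — violation
(AwayTeam=G60, Venue=J): row 4 → Referee = N ✓
(AwayTeam=G11, Venue=J): row 5 → Referee = E ✓
(AwayTeam=G11, Venue=N): row 7 → Referee = H ✓
(AwayTeam=G11, Venue=I): row 8 → Referee = H ✓
Two rows agree on {AwayTeam, Venue} but differ on Referee, so {AwayTeam, Venue} → Referee does not hold.

No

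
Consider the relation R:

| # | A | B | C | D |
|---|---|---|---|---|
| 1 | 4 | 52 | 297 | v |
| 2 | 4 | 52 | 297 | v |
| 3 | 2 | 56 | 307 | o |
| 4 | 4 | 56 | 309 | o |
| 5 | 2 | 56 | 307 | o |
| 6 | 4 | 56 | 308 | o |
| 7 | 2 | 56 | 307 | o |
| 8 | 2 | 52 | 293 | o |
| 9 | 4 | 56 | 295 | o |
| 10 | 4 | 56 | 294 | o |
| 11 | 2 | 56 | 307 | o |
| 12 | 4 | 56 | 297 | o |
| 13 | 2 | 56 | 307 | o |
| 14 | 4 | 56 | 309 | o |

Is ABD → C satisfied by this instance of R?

(A=4, B=52, D=v): rows 1, 2 → C = 297, 297 ✓
(A=2, B=56, D=o): rows 3, 5, 7, 11, 13 → C = 307, 307, 307, 307, 307 ✓
(A=4, B=56, D=o): rows 4, 6, 9, 10, 12, 14 → C takes values {309, 308, 295, 294, 297} — violation
(A=2, B=52, D=o): row 8 → C = 293 ✓
Two rows agree on ABD but differ on C, so ABD → C does not hold.

No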